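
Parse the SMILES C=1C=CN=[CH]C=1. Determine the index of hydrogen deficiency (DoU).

Molecular formula: C5H5N.
DoU = (2C + 2 + N − H − X) / 2, where X is the halogen count and O/S are ignored.
    = (2·5 + 2 + 1 − 5 − 0) / 2 = 8 / 2 = 4.

4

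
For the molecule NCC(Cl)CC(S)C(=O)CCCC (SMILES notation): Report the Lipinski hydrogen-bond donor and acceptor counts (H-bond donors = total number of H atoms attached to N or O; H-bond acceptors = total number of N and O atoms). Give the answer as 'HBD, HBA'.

2, 2

Donors: find every N or O and count the H atoms it carries.
  atom 1 (N): bond orders sum to 1 → 2 H
  atom 9 (O): bond orders sum to 2 → 0 H
Lipinski HBD = 2.
Acceptors: N atoms = 1, O atoms = 1 → HBA = 2.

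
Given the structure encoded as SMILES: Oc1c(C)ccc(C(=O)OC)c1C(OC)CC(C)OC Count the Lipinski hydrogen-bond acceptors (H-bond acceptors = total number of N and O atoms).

N atoms: 0; O atoms: 5.
Lipinski HBA = 0 + 5 = 5.

5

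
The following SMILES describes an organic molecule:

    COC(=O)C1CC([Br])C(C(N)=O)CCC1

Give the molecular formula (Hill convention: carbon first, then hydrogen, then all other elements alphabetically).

C10H16BrNO3

Walk through each heavy atom and fill implicit hydrogens from standard valence (C 4, N 3, O 2, S 2, halogen 1):
  atom 1: C, bond orders sum to 1 (valence 4) → 3 H
  atom 2: O, bond orders sum to 2 (valence 2) → 0 H
  atom 3: C, bond orders sum to 4 (valence 4) → 0 H
  atom 4: O, bond orders sum to 2 (valence 2) → 0 H
  atom 5: C, bond orders sum to 3 (valence 4) → 1 H
  atom 6: C, bond orders sum to 2 (valence 4) → 2 H
  atom 7: C, bond orders sum to 3 (valence 4) → 1 H
  atom 8: Br with explicit H count 0
  atom 9: C, bond orders sum to 3 (valence 4) → 1 H
  atom 10: C, bond orders sum to 4 (valence 4) → 0 H
  atom 11: N, bond orders sum to 1 (valence 3) → 2 H
  atom 12: O, bond orders sum to 2 (valence 2) → 0 H
  atom 13: C, bond orders sum to 2 (valence 4) → 2 H
  atom 14: C, bond orders sum to 2 (valence 4) → 2 H
  atom 15: C, bond orders sum to 2 (valence 4) → 2 H
Totals → C:10, H:16, Br:1, N:1, O:3.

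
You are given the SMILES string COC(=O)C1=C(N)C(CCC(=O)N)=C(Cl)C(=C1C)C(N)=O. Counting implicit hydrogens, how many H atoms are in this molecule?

16

Walk through each heavy atom and fill implicit hydrogens from standard valence (C 4, N 3, O 2, S 2, halogen 1):
  atom 1: C, bond orders sum to 1 (valence 4) → 3 H
  atom 2: O, bond orders sum to 2 (valence 2) → 0 H
  atom 3: C, bond orders sum to 4 (valence 4) → 0 H
  atom 4: O, bond orders sum to 2 (valence 2) → 0 H
  atom 5: C, bond orders sum to 4 (valence 4) → 0 H
  atom 6: C, bond orders sum to 4 (valence 4) → 0 H
  atom 7: N, bond orders sum to 1 (valence 3) → 2 H
  atom 8: C, bond orders sum to 4 (valence 4) → 0 H
  atom 9: C, bond orders sum to 2 (valence 4) → 2 H
  atom 10: C, bond orders sum to 2 (valence 4) → 2 H
  atom 11: C, bond orders sum to 4 (valence 4) → 0 H
  atom 12: O, bond orders sum to 2 (valence 2) → 0 H
  atom 13: N, bond orders sum to 1 (valence 3) → 2 H
  atom 14: C, bond orders sum to 4 (valence 4) → 0 H
  atom 15: Cl (halogen, monovalent) → 0 H
  atom 16: C, bond orders sum to 4 (valence 4) → 0 H
  atom 17: C, bond orders sum to 4 (valence 4) → 0 H
  atom 18: C, bond orders sum to 1 (valence 4) → 3 H
  atom 19: C, bond orders sum to 4 (valence 4) → 0 H
  atom 20: N, bond orders sum to 1 (valence 3) → 2 H
  atom 21: O, bond orders sum to 2 (valence 2) → 0 H
Total hydrogens: 16.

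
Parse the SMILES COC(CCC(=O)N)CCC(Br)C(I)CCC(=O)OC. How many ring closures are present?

0

In SMILES, each pair of matching ring-closure digits denotes one ring-closing bond; the number of such bonds equals the number of independent rings.
Ring-closure bonds here: 0.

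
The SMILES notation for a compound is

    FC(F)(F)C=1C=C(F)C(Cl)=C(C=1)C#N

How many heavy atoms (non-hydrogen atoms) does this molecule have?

14

Every atom symbol written in the SMILES (organic subset) is one heavy atom; implicit H are not written.
Heavy atoms by element → C:8, Cl:1, F:4, N:1.
Total: 14.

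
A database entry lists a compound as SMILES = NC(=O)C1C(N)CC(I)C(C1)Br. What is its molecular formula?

Walk through each heavy atom and fill implicit hydrogens from standard valence (C 4, N 3, O 2, S 2, halogen 1):
  atom 1: N, bond orders sum to 1 (valence 3) → 2 H
  atom 2: C, bond orders sum to 4 (valence 4) → 0 H
  atom 3: O, bond orders sum to 2 (valence 2) → 0 H
  atom 4: C, bond orders sum to 3 (valence 4) → 1 H
  atom 5: C, bond orders sum to 3 (valence 4) → 1 H
  atom 6: N, bond orders sum to 1 (valence 3) → 2 H
  atom 7: C, bond orders sum to 2 (valence 4) → 2 H
  atom 8: C, bond orders sum to 3 (valence 4) → 1 H
  atom 9: I (halogen, monovalent) → 0 H
  atom 10: C, bond orders sum to 3 (valence 4) → 1 H
  atom 11: C, bond orders sum to 2 (valence 4) → 2 H
  atom 12: Br (halogen, monovalent) → 0 H
Totals → C:7, H:12, Br:1, I:1, N:2, O:1.
In Hill order: C7H12BrIN2O.

C7H12BrIN2O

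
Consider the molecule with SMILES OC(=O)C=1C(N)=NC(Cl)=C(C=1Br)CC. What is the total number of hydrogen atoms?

8

Walk through each heavy atom and fill implicit hydrogens from standard valence (C 4, N 3, O 2, S 2, halogen 1):
  atom 1: O, bond orders sum to 1 (valence 2) → 1 H
  atom 2: C, bond orders sum to 4 (valence 4) → 0 H
  atom 3: O, bond orders sum to 2 (valence 2) → 0 H
  atom 4: C, bond orders sum to 4 (valence 4) → 0 H
  atom 5: C, bond orders sum to 4 (valence 4) → 0 H
  atom 6: N, bond orders sum to 1 (valence 3) → 2 H
  atom 7: N, bond orders sum to 3 (valence 3) → 0 H
  atom 8: C, bond orders sum to 4 (valence 4) → 0 H
  atom 9: Cl (halogen, monovalent) → 0 H
  atom 10: C, bond orders sum to 4 (valence 4) → 0 H
  atom 11: C, bond orders sum to 4 (valence 4) → 0 H
  atom 12: Br (halogen, monovalent) → 0 H
  atom 13: C, bond orders sum to 2 (valence 4) → 2 H
  atom 14: C, bond orders sum to 1 (valence 4) → 3 H
Total hydrogens: 8.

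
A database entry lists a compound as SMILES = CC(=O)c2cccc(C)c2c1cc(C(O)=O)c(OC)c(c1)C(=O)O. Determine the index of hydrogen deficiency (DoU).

Molecular formula: C18H16O6.
DoU = (2C + 2 + N − H − X) / 2, where X is the halogen count and O/S are ignored.
    = (2·18 + 2 + 0 − 16 − 0) / 2 = 22 / 2 = 11.

11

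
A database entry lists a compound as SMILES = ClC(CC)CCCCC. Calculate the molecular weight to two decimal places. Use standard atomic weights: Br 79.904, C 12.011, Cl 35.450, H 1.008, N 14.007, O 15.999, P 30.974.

First, the molecular formula is C8H17Cl (counting implicit H from valence).
  C: 8 × 12.011 = 96.088
  Cl: 1 × 35.450 = 35.450
  H: 17 × 1.008 = 17.136
Sum: 8×12.011 + 1×35.450 + 17×1.008 = 148.674 → 148.67 g/mol.

148.67 g/mol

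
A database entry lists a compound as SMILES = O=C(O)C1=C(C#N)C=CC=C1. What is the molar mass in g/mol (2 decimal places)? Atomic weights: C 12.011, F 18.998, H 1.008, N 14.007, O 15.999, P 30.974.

First, the molecular formula is C8H5NO2 (counting implicit H from valence).
  C: 8 × 12.011 = 96.088
  H: 5 × 1.008 = 5.040
  N: 1 × 14.007 = 14.007
  O: 2 × 15.999 = 31.998
Sum: 8×12.011 + 5×1.008 + 1×14.007 + 2×15.999 = 147.133 → 147.13 g/mol.

147.13 g/mol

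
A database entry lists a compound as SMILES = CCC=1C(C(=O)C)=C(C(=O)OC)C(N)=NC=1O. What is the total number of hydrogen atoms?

14

Walk through each heavy atom and fill implicit hydrogens from standard valence (C 4, N 3, O 2, S 2, halogen 1):
  atom 1: C, bond orders sum to 1 (valence 4) → 3 H
  atom 2: C, bond orders sum to 2 (valence 4) → 2 H
  atom 3: C, bond orders sum to 4 (valence 4) → 0 H
  atom 4: C, bond orders sum to 4 (valence 4) → 0 H
  atom 5: C, bond orders sum to 4 (valence 4) → 0 H
  atom 6: O, bond orders sum to 2 (valence 2) → 0 H
  atom 7: C, bond orders sum to 1 (valence 4) → 3 H
  atom 8: C, bond orders sum to 4 (valence 4) → 0 H
  atom 9: C, bond orders sum to 4 (valence 4) → 0 H
  atom 10: O, bond orders sum to 2 (valence 2) → 0 H
  atom 11: O, bond orders sum to 2 (valence 2) → 0 H
  atom 12: C, bond orders sum to 1 (valence 4) → 3 H
  atom 13: C, bond orders sum to 4 (valence 4) → 0 H
  atom 14: N, bond orders sum to 1 (valence 3) → 2 H
  atom 15: N, bond orders sum to 3 (valence 3) → 0 H
  atom 16: C, bond orders sum to 4 (valence 4) → 0 H
  atom 17: O, bond orders sum to 1 (valence 2) → 1 H
Total hydrogens: 14.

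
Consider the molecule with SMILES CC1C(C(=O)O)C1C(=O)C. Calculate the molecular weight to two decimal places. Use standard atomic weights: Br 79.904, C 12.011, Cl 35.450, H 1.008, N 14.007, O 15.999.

First, the molecular formula is C7H10O3 (counting implicit H from valence).
  C: 7 × 12.011 = 84.077
  H: 10 × 1.008 = 10.080
  O: 3 × 15.999 = 47.997
Sum: 7×12.011 + 10×1.008 + 3×15.999 = 142.154 → 142.15 g/mol.

142.15 g/mol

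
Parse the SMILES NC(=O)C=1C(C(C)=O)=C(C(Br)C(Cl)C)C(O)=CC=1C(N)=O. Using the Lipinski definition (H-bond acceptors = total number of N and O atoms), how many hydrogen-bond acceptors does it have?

6

N atoms: 2; O atoms: 4.
Lipinski HBA = 2 + 4 = 6.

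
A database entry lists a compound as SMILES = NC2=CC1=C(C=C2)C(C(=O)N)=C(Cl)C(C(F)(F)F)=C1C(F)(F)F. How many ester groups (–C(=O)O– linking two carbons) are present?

0

Scan the SMILES for the ester motif — none present.
Groups that are present: 1 amide, 1 primary amine.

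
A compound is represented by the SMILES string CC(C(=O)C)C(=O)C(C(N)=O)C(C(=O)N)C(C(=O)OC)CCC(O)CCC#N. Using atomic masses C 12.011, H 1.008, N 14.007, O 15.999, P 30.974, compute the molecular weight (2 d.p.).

397.43 g/mol

First, the molecular formula is C18H27N3O7 (counting implicit H from valence).
  C: 18 × 12.011 = 216.198
  H: 27 × 1.008 = 27.216
  N: 3 × 14.007 = 42.021
  O: 7 × 15.999 = 111.993
Sum: 18×12.011 + 27×1.008 + 3×14.007 + 7×15.999 = 397.428 → 397.43 g/mol.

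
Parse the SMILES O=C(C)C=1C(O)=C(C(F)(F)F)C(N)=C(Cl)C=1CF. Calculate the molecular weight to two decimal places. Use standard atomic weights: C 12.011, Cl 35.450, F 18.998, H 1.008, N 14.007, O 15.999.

First, the molecular formula is C10H8ClF4NO2 (counting implicit H from valence).
  C: 10 × 12.011 = 120.110
  Cl: 1 × 35.450 = 35.450
  F: 4 × 18.998 = 75.992
  H: 8 × 1.008 = 8.064
  N: 1 × 14.007 = 14.007
  O: 2 × 15.999 = 31.998
Sum: 10×12.011 + 1×35.450 + 4×18.998 + 8×1.008 + 1×14.007 + 2×15.999 = 285.621 → 285.62 g/mol.

285.62 g/mol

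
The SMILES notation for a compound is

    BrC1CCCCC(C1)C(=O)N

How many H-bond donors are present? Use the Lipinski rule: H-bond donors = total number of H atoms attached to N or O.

Donors: find every N or O and count the H atoms it carries.
  atom 10 (O): bond orders sum to 2 → 0 H
  atom 11 (N): bond orders sum to 1 → 2 H
Lipinski HBD = 2.

2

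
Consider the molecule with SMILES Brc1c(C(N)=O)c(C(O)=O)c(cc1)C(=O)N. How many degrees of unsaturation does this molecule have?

Molecular formula: C9H7BrN2O4.
DoU = (2C + 2 + N − H − X) / 2, where X is the halogen count and O/S are ignored.
    = (2·9 + 2 + 2 − 7 − 1) / 2 = 14 / 2 = 7.

7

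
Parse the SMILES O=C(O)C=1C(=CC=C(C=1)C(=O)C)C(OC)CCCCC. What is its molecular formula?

C16H22O4

Walk through each heavy atom and fill implicit hydrogens from standard valence (C 4, N 3, O 2, S 2, halogen 1):
  atom 1: O, bond orders sum to 2 (valence 2) → 0 H
  atom 2: C, bond orders sum to 4 (valence 4) → 0 H
  atom 3: O, bond orders sum to 1 (valence 2) → 1 H
  atom 4: C, bond orders sum to 4 (valence 4) → 0 H
  atom 5: C, bond orders sum to 4 (valence 4) → 0 H
  atom 6: C, bond orders sum to 3 (valence 4) → 1 H
  atom 7: C, bond orders sum to 3 (valence 4) → 1 H
  atom 8: C, bond orders sum to 4 (valence 4) → 0 H
  atom 9: C, bond orders sum to 3 (valence 4) → 1 H
  atom 10: C, bond orders sum to 4 (valence 4) → 0 H
  atom 11: O, bond orders sum to 2 (valence 2) → 0 H
  atom 12: C, bond orders sum to 1 (valence 4) → 3 H
  atom 13: C, bond orders sum to 3 (valence 4) → 1 H
  atom 14: O, bond orders sum to 2 (valence 2) → 0 H
  atom 15: C, bond orders sum to 1 (valence 4) → 3 H
  atom 16: C, bond orders sum to 2 (valence 4) → 2 H
  atom 17: C, bond orders sum to 2 (valence 4) → 2 H
  atom 18: C, bond orders sum to 2 (valence 4) → 2 H
  atom 19: C, bond orders sum to 2 (valence 4) → 2 H
  atom 20: C, bond orders sum to 1 (valence 4) → 3 H
Totals → C:16, H:22, O:4.
In Hill order: C16H22O4.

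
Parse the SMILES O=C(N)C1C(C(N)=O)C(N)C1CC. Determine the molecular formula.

C8H15N3O2

Walk through each heavy atom and fill implicit hydrogens from standard valence (C 4, N 3, O 2, S 2, halogen 1):
  atom 1: O, bond orders sum to 2 (valence 2) → 0 H
  atom 2: C, bond orders sum to 4 (valence 4) → 0 H
  atom 3: N, bond orders sum to 1 (valence 3) → 2 H
  atom 4: C, bond orders sum to 3 (valence 4) → 1 H
  atom 5: C, bond orders sum to 3 (valence 4) → 1 H
  atom 6: C, bond orders sum to 4 (valence 4) → 0 H
  atom 7: N, bond orders sum to 1 (valence 3) → 2 H
  atom 8: O, bond orders sum to 2 (valence 2) → 0 H
  atom 9: C, bond orders sum to 3 (valence 4) → 1 H
  atom 10: N, bond orders sum to 1 (valence 3) → 2 H
  atom 11: C, bond orders sum to 3 (valence 4) → 1 H
  atom 12: C, bond orders sum to 2 (valence 4) → 2 H
  atom 13: C, bond orders sum to 1 (valence 4) → 3 H
Totals → C:8, H:15, N:3, O:2.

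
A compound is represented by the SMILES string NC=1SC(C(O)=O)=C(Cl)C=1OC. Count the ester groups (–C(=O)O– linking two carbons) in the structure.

0

Scan the SMILES for the ester motif — none present.
Groups that are present: 1 carboxylic acid, 1 ether, 1 primary amine.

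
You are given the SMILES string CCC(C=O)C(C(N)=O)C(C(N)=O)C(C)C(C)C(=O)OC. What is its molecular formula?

C14H24N2O5

Walk through each heavy atom and fill implicit hydrogens from standard valence (C 4, N 3, O 2, S 2, halogen 1):
  atom 1: C, bond orders sum to 1 (valence 4) → 3 H
  atom 2: C, bond orders sum to 2 (valence 4) → 2 H
  atom 3: C, bond orders sum to 3 (valence 4) → 1 H
  atom 4: C, bond orders sum to 3 (valence 4) → 1 H
  atom 5: O, bond orders sum to 2 (valence 2) → 0 H
  atom 6: C, bond orders sum to 3 (valence 4) → 1 H
  atom 7: C, bond orders sum to 4 (valence 4) → 0 H
  atom 8: N, bond orders sum to 1 (valence 3) → 2 H
  atom 9: O, bond orders sum to 2 (valence 2) → 0 H
  atom 10: C, bond orders sum to 3 (valence 4) → 1 H
  atom 11: C, bond orders sum to 4 (valence 4) → 0 H
  atom 12: N, bond orders sum to 1 (valence 3) → 2 H
  atom 13: O, bond orders sum to 2 (valence 2) → 0 H
  atom 14: C, bond orders sum to 3 (valence 4) → 1 H
  atom 15: C, bond orders sum to 1 (valence 4) → 3 H
  atom 16: C, bond orders sum to 3 (valence 4) → 1 H
  atom 17: C, bond orders sum to 1 (valence 4) → 3 H
  atom 18: C, bond orders sum to 4 (valence 4) → 0 H
  atom 19: O, bond orders sum to 2 (valence 2) → 0 H
  atom 20: O, bond orders sum to 2 (valence 2) → 0 H
  atom 21: C, bond orders sum to 1 (valence 4) → 3 H
Totals → C:14, H:24, N:2, O:5.
In Hill order: C14H24N2O5.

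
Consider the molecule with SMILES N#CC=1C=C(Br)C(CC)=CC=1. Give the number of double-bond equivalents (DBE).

Molecular formula: C9H8BrN.
DoU = (2C + 2 + N − H − X) / 2, where X is the halogen count and O/S are ignored.
    = (2·9 + 2 + 1 − 8 − 1) / 2 = 12 / 2 = 6.

6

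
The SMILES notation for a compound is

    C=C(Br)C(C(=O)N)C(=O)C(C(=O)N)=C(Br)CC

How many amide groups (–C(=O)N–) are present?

2

The amide motif appears at heavy-atom positions 5, 11 in the SMILES.
Other groups present: 2 alkene, 1 ketone.
Amide count: 2.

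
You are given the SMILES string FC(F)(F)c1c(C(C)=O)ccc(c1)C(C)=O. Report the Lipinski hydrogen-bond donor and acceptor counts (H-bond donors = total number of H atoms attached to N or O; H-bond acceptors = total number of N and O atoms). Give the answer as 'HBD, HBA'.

Donors: find every N or O and count the H atoms it carries.
  atom 9 (O): bond orders sum to 2 → 0 H
  atom 16 (O): bond orders sum to 2 → 0 H
Lipinski HBD = 0.
Acceptors: N atoms = 0, O atoms = 2 → HBA = 2.

0, 2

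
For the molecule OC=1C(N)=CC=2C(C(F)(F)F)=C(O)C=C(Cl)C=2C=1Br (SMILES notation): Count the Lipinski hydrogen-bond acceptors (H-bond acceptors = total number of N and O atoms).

N atoms: 1; O atoms: 2.
Lipinski HBA = 1 + 2 = 3.

3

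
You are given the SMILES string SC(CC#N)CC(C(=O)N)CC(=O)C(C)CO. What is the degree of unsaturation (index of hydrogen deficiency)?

4

Degree of unsaturation = (number of rings) + (number of π bonds).
Ring closures in the SMILES: 0.
π bonds: 2 double bonds (each 1 DoU), 1 triple bond (each 2 DoU) → 4 DoU from unsaturation.
Total DoU = 0 + 4 = 4.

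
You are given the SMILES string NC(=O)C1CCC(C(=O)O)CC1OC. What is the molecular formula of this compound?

Walk through each heavy atom and fill implicit hydrogens from standard valence (C 4, N 3, O 2, S 2, halogen 1):
  atom 1: N, bond orders sum to 1 (valence 3) → 2 H
  atom 2: C, bond orders sum to 4 (valence 4) → 0 H
  atom 3: O, bond orders sum to 2 (valence 2) → 0 H
  atom 4: C, bond orders sum to 3 (valence 4) → 1 H
  atom 5: C, bond orders sum to 2 (valence 4) → 2 H
  atom 6: C, bond orders sum to 2 (valence 4) → 2 H
  atom 7: C, bond orders sum to 3 (valence 4) → 1 H
  atom 8: C, bond orders sum to 4 (valence 4) → 0 H
  atom 9: O, bond orders sum to 2 (valence 2) → 0 H
  atom 10: O, bond orders sum to 1 (valence 2) → 1 H
  atom 11: C, bond orders sum to 2 (valence 4) → 2 H
  atom 12: C, bond orders sum to 3 (valence 4) → 1 H
  atom 13: O, bond orders sum to 2 (valence 2) → 0 H
  atom 14: C, bond orders sum to 1 (valence 4) → 3 H
Totals → C:9, H:15, N:1, O:4.
In Hill order: C9H15NO4.

C9H15NO4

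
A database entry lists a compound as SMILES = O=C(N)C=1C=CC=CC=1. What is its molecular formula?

Walk through each heavy atom and fill implicit hydrogens from standard valence (C 4, N 3, O 2, S 2, halogen 1):
  atom 1: O, bond orders sum to 2 (valence 2) → 0 H
  atom 2: C, bond orders sum to 4 (valence 4) → 0 H
  atom 3: N, bond orders sum to 1 (valence 3) → 2 H
  atom 4: C, bond orders sum to 4 (valence 4) → 0 H
  atom 5: C, bond orders sum to 3 (valence 4) → 1 H
  atom 6: C, bond orders sum to 3 (valence 4) → 1 H
  atom 7: C, bond orders sum to 3 (valence 4) → 1 H
  atom 8: C, bond orders sum to 3 (valence 4) → 1 H
  atom 9: C, bond orders sum to 3 (valence 4) → 1 H
Totals → C:7, H:7, N:1, O:1.
In Hill order: C7H7NO.

C7H7NO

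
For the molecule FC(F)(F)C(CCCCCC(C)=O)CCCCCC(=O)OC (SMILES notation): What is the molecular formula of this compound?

Walk through each heavy atom and fill implicit hydrogens from standard valence (C 4, N 3, O 2, S 2, halogen 1):
  atom 1: F (halogen, monovalent) → 0 H
  atom 2: C, bond orders sum to 4 (valence 4) → 0 H
  atom 3: F (halogen, monovalent) → 0 H
  atom 4: F (halogen, monovalent) → 0 H
  atom 5: C, bond orders sum to 3 (valence 4) → 1 H
  atom 6: C, bond orders sum to 2 (valence 4) → 2 H
  atom 7: C, bond orders sum to 2 (valence 4) → 2 H
  atom 8: C, bond orders sum to 2 (valence 4) → 2 H
  atom 9: C, bond orders sum to 2 (valence 4) → 2 H
  atom 10: C, bond orders sum to 2 (valence 4) → 2 H
  atom 11: C, bond orders sum to 4 (valence 4) → 0 H
  atom 12: C, bond orders sum to 1 (valence 4) → 3 H
  atom 13: O, bond orders sum to 2 (valence 2) → 0 H
  atom 14: C, bond orders sum to 2 (valence 4) → 2 H
  atom 15: C, bond orders sum to 2 (valence 4) → 2 H
  atom 16: C, bond orders sum to 2 (valence 4) → 2 H
  atom 17: C, bond orders sum to 2 (valence 4) → 2 H
  atom 18: C, bond orders sum to 2 (valence 4) → 2 H
  atom 19: C, bond orders sum to 4 (valence 4) → 0 H
  atom 20: O, bond orders sum to 2 (valence 2) → 0 H
  atom 21: O, bond orders sum to 2 (valence 2) → 0 H
  atom 22: C, bond orders sum to 1 (valence 4) → 3 H
Totals → C:16, H:27, F:3, O:3.

C16H27F3O3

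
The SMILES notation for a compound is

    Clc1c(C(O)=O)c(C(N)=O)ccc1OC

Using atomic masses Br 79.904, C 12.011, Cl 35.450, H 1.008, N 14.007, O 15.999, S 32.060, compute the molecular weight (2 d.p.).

First, the molecular formula is C9H8ClNO4 (counting implicit H from valence).
  C: 9 × 12.011 = 108.099
  Cl: 1 × 35.450 = 35.450
  H: 8 × 1.008 = 8.064
  N: 1 × 14.007 = 14.007
  O: 4 × 15.999 = 63.996
Sum: 9×12.011 + 1×35.450 + 8×1.008 + 1×14.007 + 4×15.999 = 229.616 → 229.62 g/mol.

229.62 g/mol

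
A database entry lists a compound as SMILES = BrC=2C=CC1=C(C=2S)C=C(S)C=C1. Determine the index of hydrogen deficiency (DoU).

7

Degree of unsaturation = (number of rings) + (number of π bonds).
Ring closures in the SMILES: 2.
π bonds: 5 double bonds (each 1 DoU) → 5 DoU from unsaturation.
Total DoU = 2 + 5 = 7.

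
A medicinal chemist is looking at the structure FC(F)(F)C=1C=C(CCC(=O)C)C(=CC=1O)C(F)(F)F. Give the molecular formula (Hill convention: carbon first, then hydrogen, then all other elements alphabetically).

Walk through each heavy atom and fill implicit hydrogens from standard valence (C 4, N 3, O 2, S 2, halogen 1):
  atom 1: F (halogen, monovalent) → 0 H
  atom 2: C, bond orders sum to 4 (valence 4) → 0 H
  atom 3: F (halogen, monovalent) → 0 H
  atom 4: F (halogen, monovalent) → 0 H
  atom 5: C, bond orders sum to 4 (valence 4) → 0 H
  atom 6: C, bond orders sum to 3 (valence 4) → 1 H
  atom 7: C, bond orders sum to 4 (valence 4) → 0 H
  atom 8: C, bond orders sum to 2 (valence 4) → 2 H
  atom 9: C, bond orders sum to 2 (valence 4) → 2 H
  atom 10: C, bond orders sum to 4 (valence 4) → 0 H
  atom 11: O, bond orders sum to 2 (valence 2) → 0 H
  atom 12: C, bond orders sum to 1 (valence 4) → 3 H
  atom 13: C, bond orders sum to 4 (valence 4) → 0 H
  atom 14: C, bond orders sum to 3 (valence 4) → 1 H
  atom 15: C, bond orders sum to 4 (valence 4) → 0 H
  atom 16: O, bond orders sum to 1 (valence 2) → 1 H
  atom 17: C, bond orders sum to 4 (valence 4) → 0 H
  atom 18: F (halogen, monovalent) → 0 H
  atom 19: F (halogen, monovalent) → 0 H
  atom 20: F (halogen, monovalent) → 0 H
Totals → C:12, H:10, F:6, O:2.

C12H10F6O2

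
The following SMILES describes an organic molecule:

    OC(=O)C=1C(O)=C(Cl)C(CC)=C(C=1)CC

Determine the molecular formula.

Walk through each heavy atom and fill implicit hydrogens from standard valence (C 4, N 3, O 2, S 2, halogen 1):
  atom 1: O, bond orders sum to 1 (valence 2) → 1 H
  atom 2: C, bond orders sum to 4 (valence 4) → 0 H
  atom 3: O, bond orders sum to 2 (valence 2) → 0 H
  atom 4: C, bond orders sum to 4 (valence 4) → 0 H
  atom 5: C, bond orders sum to 4 (valence 4) → 0 H
  atom 6: O, bond orders sum to 1 (valence 2) → 1 H
  atom 7: C, bond orders sum to 4 (valence 4) → 0 H
  atom 8: Cl (halogen, monovalent) → 0 H
  atom 9: C, bond orders sum to 4 (valence 4) → 0 H
  atom 10: C, bond orders sum to 2 (valence 4) → 2 H
  atom 11: C, bond orders sum to 1 (valence 4) → 3 H
  atom 12: C, bond orders sum to 4 (valence 4) → 0 H
  atom 13: C, bond orders sum to 3 (valence 4) → 1 H
  atom 14: C, bond orders sum to 2 (valence 4) → 2 H
  atom 15: C, bond orders sum to 1 (valence 4) → 3 H
Totals → C:11, H:13, Cl:1, O:3.
In Hill order: C11H13ClO3.

C11H13ClO3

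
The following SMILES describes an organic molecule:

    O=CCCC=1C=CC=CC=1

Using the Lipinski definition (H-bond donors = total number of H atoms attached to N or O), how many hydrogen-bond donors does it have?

Donors: find every N or O and count the H atoms it carries.
  atom 1 (O): bond orders sum to 2 → 0 H
Lipinski HBD = 0.

0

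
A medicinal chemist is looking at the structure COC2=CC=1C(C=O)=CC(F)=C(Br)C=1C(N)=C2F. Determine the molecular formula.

C12H8BrF2NO2

Walk through each heavy atom and fill implicit hydrogens from standard valence (C 4, N 3, O 2, S 2, halogen 1):
  atom 1: C, bond orders sum to 1 (valence 4) → 3 H
  atom 2: O, bond orders sum to 2 (valence 2) → 0 H
  atom 3: C, bond orders sum to 4 (valence 4) → 0 H
  atom 4: C, bond orders sum to 3 (valence 4) → 1 H
  atom 5: C, bond orders sum to 4 (valence 4) → 0 H
  atom 6: C, bond orders sum to 4 (valence 4) → 0 H
  atom 7: C, bond orders sum to 3 (valence 4) → 1 H
  atom 8: O, bond orders sum to 2 (valence 2) → 0 H
  atom 9: C, bond orders sum to 3 (valence 4) → 1 H
  atom 10: C, bond orders sum to 4 (valence 4) → 0 H
  atom 11: F (halogen, monovalent) → 0 H
  atom 12: C, bond orders sum to 4 (valence 4) → 0 H
  atom 13: Br (halogen, monovalent) → 0 H
  atom 14: C, bond orders sum to 4 (valence 4) → 0 H
  atom 15: C, bond orders sum to 4 (valence 4) → 0 H
  atom 16: N, bond orders sum to 1 (valence 3) → 2 H
  atom 17: C, bond orders sum to 4 (valence 4) → 0 H
  atom 18: F (halogen, monovalent) → 0 H
Totals → C:12, H:8, Br:1, F:2, N:1, O:2.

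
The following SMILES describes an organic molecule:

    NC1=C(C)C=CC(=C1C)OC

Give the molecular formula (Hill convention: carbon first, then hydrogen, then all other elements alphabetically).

C9H13NO

Walk through each heavy atom and fill implicit hydrogens from standard valence (C 4, N 3, O 2, S 2, halogen 1):
  atom 1: N, bond orders sum to 1 (valence 3) → 2 H
  atom 2: C, bond orders sum to 4 (valence 4) → 0 H
  atom 3: C, bond orders sum to 4 (valence 4) → 0 H
  atom 4: C, bond orders sum to 1 (valence 4) → 3 H
  atom 5: C, bond orders sum to 3 (valence 4) → 1 H
  atom 6: C, bond orders sum to 3 (valence 4) → 1 H
  atom 7: C, bond orders sum to 4 (valence 4) → 0 H
  atom 8: C, bond orders sum to 4 (valence 4) → 0 H
  atom 9: C, bond orders sum to 1 (valence 4) → 3 H
  atom 10: O, bond orders sum to 2 (valence 2) → 0 H
  atom 11: C, bond orders sum to 1 (valence 4) → 3 H
Totals → C:9, H:13, N:1, O:1.
In Hill order: C9H13NO.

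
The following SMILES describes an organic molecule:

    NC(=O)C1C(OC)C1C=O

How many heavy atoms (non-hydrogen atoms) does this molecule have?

10

Every atom symbol written in the SMILES (organic subset) is one heavy atom; implicit H are not written.
Heavy atoms by element → C:6, N:1, O:3.
Total: 10.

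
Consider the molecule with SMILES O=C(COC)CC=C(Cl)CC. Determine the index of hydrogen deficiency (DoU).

Molecular formula: C8H13ClO2.
DoU = (2C + 2 + N − H − X) / 2, where X is the halogen count and O/S are ignored.
    = (2·8 + 2 + 0 − 13 − 1) / 2 = 4 / 2 = 2.

2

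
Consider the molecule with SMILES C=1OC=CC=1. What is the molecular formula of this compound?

C4H4O

Walk through each heavy atom and fill implicit hydrogens from standard valence (C 4, N 3, O 2, S 2, halogen 1):
  atom 1: C, bond orders sum to 3 (valence 4) → 1 H
  atom 2: O, bond orders sum to 2 (valence 2) → 0 H
  atom 3: C, bond orders sum to 3 (valence 4) → 1 H
  atom 4: C, bond orders sum to 3 (valence 4) → 1 H
  atom 5: C, bond orders sum to 3 (valence 4) → 1 H
Totals → C:4, H:4, O:1.
In Hill order: C4H4O.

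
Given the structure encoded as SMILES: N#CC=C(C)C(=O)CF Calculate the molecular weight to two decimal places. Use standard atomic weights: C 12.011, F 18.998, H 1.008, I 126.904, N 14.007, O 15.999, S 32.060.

127.12 g/mol

First, the molecular formula is C6H6FNO (counting implicit H from valence).
  C: 6 × 12.011 = 72.066
  F: 1 × 18.998 = 18.998
  H: 6 × 1.008 = 6.048
  N: 1 × 14.007 = 14.007
  O: 1 × 15.999 = 15.999
Sum: 6×12.011 + 1×18.998 + 6×1.008 + 1×14.007 + 1×15.999 = 127.118 → 127.12 g/mol.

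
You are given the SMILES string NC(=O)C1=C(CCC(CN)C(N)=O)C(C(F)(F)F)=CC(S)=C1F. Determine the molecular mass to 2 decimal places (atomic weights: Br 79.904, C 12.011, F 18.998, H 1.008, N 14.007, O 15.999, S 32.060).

353.33 g/mol

First, the molecular formula is C13H15F4N3O2S (counting implicit H from valence).
  C: 13 × 12.011 = 156.143
  F: 4 × 18.998 = 75.992
  H: 15 × 1.008 = 15.120
  N: 3 × 14.007 = 42.021
  O: 2 × 15.999 = 31.998
  S: 1 × 32.060 = 32.060
Sum: 13×12.011 + 4×18.998 + 15×1.008 + 3×14.007 + 2×15.999 + 1×32.060 = 353.334 → 353.33 g/mol.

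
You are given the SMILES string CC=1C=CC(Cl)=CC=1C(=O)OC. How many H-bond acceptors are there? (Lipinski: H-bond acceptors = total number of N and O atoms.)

N atoms: 0; O atoms: 2.
Lipinski HBA = 0 + 2 = 2.

2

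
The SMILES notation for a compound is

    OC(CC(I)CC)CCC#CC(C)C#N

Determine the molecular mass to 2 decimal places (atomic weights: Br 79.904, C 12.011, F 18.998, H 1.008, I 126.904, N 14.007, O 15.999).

319.19 g/mol

First, the molecular formula is C12H18INO (counting implicit H from valence).
  C: 12 × 12.011 = 144.132
  H: 18 × 1.008 = 18.144
  I: 1 × 126.904 = 126.904
  N: 1 × 14.007 = 14.007
  O: 1 × 15.999 = 15.999
Sum: 12×12.011 + 18×1.008 + 1×126.904 + 1×14.007 + 1×15.999 = 319.186 → 319.19 g/mol.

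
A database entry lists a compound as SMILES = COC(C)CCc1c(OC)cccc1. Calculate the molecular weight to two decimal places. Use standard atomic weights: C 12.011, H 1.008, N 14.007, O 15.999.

194.27 g/mol

First, the molecular formula is C12H18O2 (counting implicit H from valence).
  C: 12 × 12.011 = 144.132
  H: 18 × 1.008 = 18.144
  O: 2 × 15.999 = 31.998
Sum: 12×12.011 + 18×1.008 + 2×15.999 = 194.274 → 194.27 g/mol.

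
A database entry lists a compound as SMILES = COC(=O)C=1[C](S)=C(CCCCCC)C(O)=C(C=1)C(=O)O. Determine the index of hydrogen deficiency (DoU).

Molecular formula: C15H20O5S.
DoU = (2C + 2 + N − H − X) / 2, where X is the halogen count and O/S are ignored.
    = (2·15 + 2 + 0 − 20 − 0) / 2 = 12 / 2 = 6.

6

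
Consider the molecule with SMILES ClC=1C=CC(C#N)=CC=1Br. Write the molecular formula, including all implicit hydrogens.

C7H3BrClN

Walk through each heavy atom and fill implicit hydrogens from standard valence (C 4, N 3, O 2, S 2, halogen 1):
  atom 1: Cl (halogen, monovalent) → 0 H
  atom 2: C, bond orders sum to 4 (valence 4) → 0 H
  atom 3: C, bond orders sum to 3 (valence 4) → 1 H
  atom 4: C, bond orders sum to 3 (valence 4) → 1 H
  atom 5: C, bond orders sum to 4 (valence 4) → 0 H
  atom 6: C, bond orders sum to 4 (valence 4) → 0 H
  atom 7: N, bond orders sum to 3 (valence 3) → 0 H
  atom 8: C, bond orders sum to 3 (valence 4) → 1 H
  atom 9: C, bond orders sum to 4 (valence 4) → 0 H
  atom 10: Br (halogen, monovalent) → 0 H
Totals → C:7, H:3, Br:1, Cl:1, N:1.
In Hill order: C7H3BrClN.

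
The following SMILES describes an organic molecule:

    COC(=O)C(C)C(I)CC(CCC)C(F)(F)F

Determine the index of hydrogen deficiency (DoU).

1

Molecular formula: C11H18F3IO2.
DoU = (2C + 2 + N − H − X) / 2, where X is the halogen count and O/S are ignored.
    = (2·11 + 2 + 0 − 18 − 4) / 2 = 2 / 2 = 1.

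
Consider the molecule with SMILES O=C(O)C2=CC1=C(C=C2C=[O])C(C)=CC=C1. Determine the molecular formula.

C13H10O3

Walk through each heavy atom and fill implicit hydrogens from standard valence (C 4, N 3, O 2, S 2, halogen 1):
  atom 1: O, bond orders sum to 2 (valence 2) → 0 H
  atom 2: C, bond orders sum to 4 (valence 4) → 0 H
  atom 3: O, bond orders sum to 1 (valence 2) → 1 H
  atom 4: C, bond orders sum to 4 (valence 4) → 0 H
  atom 5: C, bond orders sum to 3 (valence 4) → 1 H
  atom 6: C, bond orders sum to 4 (valence 4) → 0 H
  atom 7: C, bond orders sum to 4 (valence 4) → 0 H
  atom 8: C, bond orders sum to 3 (valence 4) → 1 H
  atom 9: C, bond orders sum to 4 (valence 4) → 0 H
  atom 10: C, bond orders sum to 3 (valence 4) → 1 H
  atom 11: O with explicit H count 0
  atom 12: C, bond orders sum to 4 (valence 4) → 0 H
  atom 13: C, bond orders sum to 1 (valence 4) → 3 H
  atom 14: C, bond orders sum to 3 (valence 4) → 1 H
  atom 15: C, bond orders sum to 3 (valence 4) → 1 H
  atom 16: C, bond orders sum to 3 (valence 4) → 1 H
Totals → C:13, H:10, O:3.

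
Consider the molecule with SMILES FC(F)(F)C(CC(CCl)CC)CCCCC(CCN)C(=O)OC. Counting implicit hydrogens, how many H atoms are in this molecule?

29

Walk through each heavy atom and fill implicit hydrogens from standard valence (C 4, N 3, O 2, S 2, halogen 1):
  atom 1: F (halogen, monovalent) → 0 H
  atom 2: C, bond orders sum to 4 (valence 4) → 0 H
  atom 3: F (halogen, monovalent) → 0 H
  atom 4: F (halogen, monovalent) → 0 H
  atom 5: C, bond orders sum to 3 (valence 4) → 1 H
  atom 6: C, bond orders sum to 2 (valence 4) → 2 H
  atom 7: C, bond orders sum to 3 (valence 4) → 1 H
  atom 8: C, bond orders sum to 2 (valence 4) → 2 H
  atom 9: Cl (halogen, monovalent) → 0 H
  atom 10: C, bond orders sum to 2 (valence 4) → 2 H
  atom 11: C, bond orders sum to 1 (valence 4) → 3 H
  atom 12: C, bond orders sum to 2 (valence 4) → 2 H
  atom 13: C, bond orders sum to 2 (valence 4) → 2 H
  atom 14: C, bond orders sum to 2 (valence 4) → 2 H
  atom 15: C, bond orders sum to 2 (valence 4) → 2 H
  atom 16: C, bond orders sum to 3 (valence 4) → 1 H
  atom 17: C, bond orders sum to 2 (valence 4) → 2 H
  atom 18: C, bond orders sum to 2 (valence 4) → 2 H
  atom 19: N, bond orders sum to 1 (valence 3) → 2 H
  atom 20: C, bond orders sum to 4 (valence 4) → 0 H
  atom 21: O, bond orders sum to 2 (valence 2) → 0 H
  atom 22: O, bond orders sum to 2 (valence 2) → 0 H
  atom 23: C, bond orders sum to 1 (valence 4) → 3 H
Total hydrogens: 29.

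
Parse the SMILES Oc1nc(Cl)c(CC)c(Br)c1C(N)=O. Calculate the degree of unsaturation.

5

Molecular formula: C8H8BrClN2O2.
DoU = (2C + 2 + N − H − X) / 2, where X is the halogen count and O/S are ignored.
    = (2·8 + 2 + 2 − 8 − 2) / 2 = 10 / 2 = 5.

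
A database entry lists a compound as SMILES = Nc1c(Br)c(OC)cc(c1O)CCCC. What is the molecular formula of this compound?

C11H16BrNO2

Walk through each heavy atom and fill implicit hydrogens from standard valence (C 4, N 3, O 2, S 2, halogen 1); for lowercase aromatic atoms, an aromatic c carries 1 H when it has two neighbours and 0 H with three, and aromatic n carries 0 H:
  atom 1: N, bond orders sum to 1 (valence 3) → 2 H
  atom 2: aromatic c, 3 neighbours → 0 H
  atom 3: aromatic c, 3 neighbours → 0 H
  atom 4: Br (halogen, monovalent) → 0 H
  atom 5: aromatic c, 3 neighbours → 0 H
  atom 6: O, bond orders sum to 2 (valence 2) → 0 H
  atom 7: C, bond orders sum to 1 (valence 4) → 3 H
  atom 8: aromatic c, 2 neighbours → 1 H
  atom 9: aromatic c, 3 neighbours → 0 H
  atom 10: aromatic c, 3 neighbours → 0 H
  atom 11: O, bond orders sum to 1 (valence 2) → 1 H
  atom 12: C, bond orders sum to 2 (valence 4) → 2 H
  atom 13: C, bond orders sum to 2 (valence 4) → 2 H
  atom 14: C, bond orders sum to 2 (valence 4) → 2 H
  atom 15: C, bond orders sum to 1 (valence 4) → 3 H
Totals → C:11, H:16, Br:1, N:1, O:2.
In Hill order: C11H16BrNO2.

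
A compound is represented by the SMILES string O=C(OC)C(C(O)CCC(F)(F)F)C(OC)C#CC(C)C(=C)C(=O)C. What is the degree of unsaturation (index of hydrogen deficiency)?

5

Molecular formula: C17H23F3O5.
DoU = (2C + 2 + N − H − X) / 2, where X is the halogen count and O/S are ignored.
    = (2·17 + 2 + 0 − 23 − 3) / 2 = 10 / 2 = 5.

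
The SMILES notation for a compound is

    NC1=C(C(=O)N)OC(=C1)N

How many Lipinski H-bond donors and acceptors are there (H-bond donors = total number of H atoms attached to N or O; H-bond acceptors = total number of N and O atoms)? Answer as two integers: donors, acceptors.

Donors: find every N or O and count the H atoms it carries.
  atom 1 (N): bond orders sum to 1 → 2 H
  atom 5 (O): bond orders sum to 2 → 0 H
  atom 6 (N): bond orders sum to 1 → 2 H
  atom 7 (O): bond orders sum to 2 → 0 H
  atom 10 (N): bond orders sum to 1 → 2 H
Lipinski HBD = 6.
Acceptors: N atoms = 3, O atoms = 2 → HBA = 5.

6, 5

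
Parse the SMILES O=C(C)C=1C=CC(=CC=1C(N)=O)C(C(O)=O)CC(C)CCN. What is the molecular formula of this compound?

Walk through each heavy atom and fill implicit hydrogens from standard valence (C 4, N 3, O 2, S 2, halogen 1):
  atom 1: O, bond orders sum to 2 (valence 2) → 0 H
  atom 2: C, bond orders sum to 4 (valence 4) → 0 H
  atom 3: C, bond orders sum to 1 (valence 4) → 3 H
  atom 4: C, bond orders sum to 4 (valence 4) → 0 H
  atom 5: C, bond orders sum to 3 (valence 4) → 1 H
  atom 6: C, bond orders sum to 3 (valence 4) → 1 H
  atom 7: C, bond orders sum to 4 (valence 4) → 0 H
  atom 8: C, bond orders sum to 3 (valence 4) → 1 H
  atom 9: C, bond orders sum to 4 (valence 4) → 0 H
  atom 10: C, bond orders sum to 4 (valence 4) → 0 H
  atom 11: N, bond orders sum to 1 (valence 3) → 2 H
  atom 12: O, bond orders sum to 2 (valence 2) → 0 H
  atom 13: C, bond orders sum to 3 (valence 4) → 1 H
  atom 14: C, bond orders sum to 4 (valence 4) → 0 H
  atom 15: O, bond orders sum to 1 (valence 2) → 1 H
  atom 16: O, bond orders sum to 2 (valence 2) → 0 H
  atom 17: C, bond orders sum to 2 (valence 4) → 2 H
  atom 18: C, bond orders sum to 3 (valence 4) → 1 H
  atom 19: C, bond orders sum to 1 (valence 4) → 3 H
  atom 20: C, bond orders sum to 2 (valence 4) → 2 H
  atom 21: C, bond orders sum to 2 (valence 4) → 2 H
  atom 22: N, bond orders sum to 1 (valence 3) → 2 H
Totals → C:16, H:22, N:2, O:4.
In Hill order: C16H22N2O4.

C16H22N2O4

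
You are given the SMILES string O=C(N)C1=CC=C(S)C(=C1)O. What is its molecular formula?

Walk through each heavy atom and fill implicit hydrogens from standard valence (C 4, N 3, O 2, S 2, halogen 1):
  atom 1: O, bond orders sum to 2 (valence 2) → 0 H
  atom 2: C, bond orders sum to 4 (valence 4) → 0 H
  atom 3: N, bond orders sum to 1 (valence 3) → 2 H
  atom 4: C, bond orders sum to 4 (valence 4) → 0 H
  atom 5: C, bond orders sum to 3 (valence 4) → 1 H
  atom 6: C, bond orders sum to 3 (valence 4) → 1 H
  atom 7: C, bond orders sum to 4 (valence 4) → 0 H
  atom 8: S, bond orders sum to 1 (valence 2) → 1 H
  atom 9: C, bond orders sum to 4 (valence 4) → 0 H
  atom 10: C, bond orders sum to 3 (valence 4) → 1 H
  atom 11: O, bond orders sum to 1 (valence 2) → 1 H
Totals → C:7, H:7, N:1, O:2, S:1.

C7H7NO2S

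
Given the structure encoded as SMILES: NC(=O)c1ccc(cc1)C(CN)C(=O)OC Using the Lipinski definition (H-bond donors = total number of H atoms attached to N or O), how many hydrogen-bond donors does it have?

4

Donors: find every N or O and count the H atoms it carries.
  atom 1 (N): bond orders sum to 1 → 2 H
  atom 3 (O): bond orders sum to 2 → 0 H
  atom 12 (N): bond orders sum to 1 → 2 H
  atom 14 (O): bond orders sum to 2 → 0 H
  atom 15 (O): bond orders sum to 2 → 0 H
Lipinski HBD = 4.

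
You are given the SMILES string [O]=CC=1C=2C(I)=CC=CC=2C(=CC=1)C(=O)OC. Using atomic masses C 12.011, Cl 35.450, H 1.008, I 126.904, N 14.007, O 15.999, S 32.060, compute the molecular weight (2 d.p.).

340.12 g/mol

First, the molecular formula is C13H9IO3 (counting implicit H from valence).
  C: 13 × 12.011 = 156.143
  H: 9 × 1.008 = 9.072
  I: 1 × 126.904 = 126.904
  O: 3 × 15.999 = 47.997
Sum: 13×12.011 + 9×1.008 + 1×126.904 + 3×15.999 = 340.116 → 340.12 g/mol.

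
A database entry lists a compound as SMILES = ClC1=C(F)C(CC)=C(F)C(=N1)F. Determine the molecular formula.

Walk through each heavy atom and fill implicit hydrogens from standard valence (C 4, N 3, O 2, S 2, halogen 1):
  atom 1: Cl (halogen, monovalent) → 0 H
  atom 2: C, bond orders sum to 4 (valence 4) → 0 H
  atom 3: C, bond orders sum to 4 (valence 4) → 0 H
  atom 4: F (halogen, monovalent) → 0 H
  atom 5: C, bond orders sum to 4 (valence 4) → 0 H
  atom 6: C, bond orders sum to 2 (valence 4) → 2 H
  atom 7: C, bond orders sum to 1 (valence 4) → 3 H
  atom 8: C, bond orders sum to 4 (valence 4) → 0 H
  atom 9: F (halogen, monovalent) → 0 H
  atom 10: C, bond orders sum to 4 (valence 4) → 0 H
  atom 11: N, bond orders sum to 3 (valence 3) → 0 H
  atom 12: F (halogen, monovalent) → 0 H
Totals → C:7, H:5, Cl:1, F:3, N:1.
In Hill order: C7H5ClF3N.

C7H5ClF3N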